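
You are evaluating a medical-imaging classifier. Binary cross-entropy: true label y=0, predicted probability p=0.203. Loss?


BCE = -[y·ln(p) + (1-y)·ln(1-p)]
= -0 - 1·ln(1-0.203)
= -ln(0.797) = 0.2269

0.2269


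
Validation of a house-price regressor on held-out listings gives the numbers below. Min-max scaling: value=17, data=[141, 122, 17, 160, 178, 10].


min=10, max=178
(17-10)/(178-10) = 7/168 = 0.0417

0.0417


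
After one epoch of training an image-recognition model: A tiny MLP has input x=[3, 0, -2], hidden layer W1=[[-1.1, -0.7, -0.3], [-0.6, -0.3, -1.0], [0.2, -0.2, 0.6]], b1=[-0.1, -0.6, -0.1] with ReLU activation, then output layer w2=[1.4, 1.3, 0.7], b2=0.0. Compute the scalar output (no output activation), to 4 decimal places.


z1[0] = (-1.1)·(3) + (-0.7)·(0) + (-0.3)·(-2) - 0.1 = -2.8
z1[1] = (-0.6)·(3) + (-0.3)·(0) + (-1.0)·(-2) - 0.6 = -0.4
z1[2] = (0.2)·(3) + (-0.2)·(0) + (0.6)·(-2) - 0.1 = -0.7
h = ReLU(z1) = [0.0, 0.0, 0.0]
output = (1.4)·(0.0) + (1.3)·(0.0) + (0.7)·(0.0) + 0.0 = 0.0

0.0


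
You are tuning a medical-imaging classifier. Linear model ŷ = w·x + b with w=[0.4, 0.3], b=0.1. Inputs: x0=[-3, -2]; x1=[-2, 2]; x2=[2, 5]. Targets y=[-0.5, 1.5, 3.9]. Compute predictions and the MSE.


ŷ0 = (0.4)·(-3) + (0.3)·(-2) + 0.1 = -1.7
ŷ1 = (0.4)·(-2) + (0.3)·(2) + 0.1 = -0.1
ŷ2 = (0.4)·(2) + (0.3)·(5) + 0.1 = 2.4
errors² = [1.44, 2.56, 2.25]
MSE = 6.2500/3 = 2.0833

2.0833


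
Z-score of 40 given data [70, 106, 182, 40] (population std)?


μ = 99.5, σ = 53.0542
z = (40 - 99.5)/53.0542 = -1.1215

-1.1215


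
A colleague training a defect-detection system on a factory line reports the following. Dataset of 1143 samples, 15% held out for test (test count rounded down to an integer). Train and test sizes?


Test = ⌊1143·15/100⌋ = 171
Train = 1143 - 171 = 972

Train: 972, Test: 171


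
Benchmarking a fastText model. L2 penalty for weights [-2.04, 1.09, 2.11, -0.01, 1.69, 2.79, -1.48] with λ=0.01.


‖w‖₂² = (-2.04)² + (1.09)² + (2.11)² + (-0.01)² + (1.69)² + (2.79)² + (-1.48)²
     = 4.1616 + 1.1881 + 4.4521 + 0.0001 + 2.8561 + 7.7841 + 2.1904
     = 22.6325
λ·‖w‖₂² = 0.01·22.6325 = 0.226325

0.226325


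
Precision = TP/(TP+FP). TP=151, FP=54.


Precision = TP/(TP+FP)
= 151/(151+54)
= 151/205 = 73.66%

73.66%


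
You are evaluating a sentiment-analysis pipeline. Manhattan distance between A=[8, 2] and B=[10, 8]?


d = |8-10| + |2-8|
  = 2 + 6
  = 8

8


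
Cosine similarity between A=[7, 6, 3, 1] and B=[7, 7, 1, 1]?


A·B = 7·7 + 6·7 + 3·1 + 1·1 = 95
‖A‖ = √95 = 9.7468, ‖B‖ = √100 = 10
cos = 95/(√95·√100) = 95/√9500 = 0.9747

0.9747


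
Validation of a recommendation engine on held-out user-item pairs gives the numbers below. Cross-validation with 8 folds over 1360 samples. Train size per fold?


Fold size = 1360/8 = 170
Training per fold = 1360 - 170 = 1190

1190


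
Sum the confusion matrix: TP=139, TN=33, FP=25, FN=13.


Total = TP + TN + FP + FN
= 139 + 33 + 25 + 13
= 210
(Predicted positive: 164, predicted negative: 46)

210


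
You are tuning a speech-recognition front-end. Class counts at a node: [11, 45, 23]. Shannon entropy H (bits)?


Probabilities: [11/79, 45/79, 23/79] ≈ [0.1392, 0.5696, 0.2911]
H = -((11/79)·log₂(11/79) + (45/79)·log₂(45/79) + (23/79)·log₂(23/79))
  = 1.3768 bits

1.3768 bits


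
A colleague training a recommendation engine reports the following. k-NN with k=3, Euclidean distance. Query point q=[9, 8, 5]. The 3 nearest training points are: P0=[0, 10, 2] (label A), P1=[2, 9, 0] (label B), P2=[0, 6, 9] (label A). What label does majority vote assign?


d(q,P0) = 9.6954  (label A)
d(q,P1) = 8.6603  (label B)
d(q,P2) = 10.0499  (label A)
Votes: A=2, B=1
Majority → A

A


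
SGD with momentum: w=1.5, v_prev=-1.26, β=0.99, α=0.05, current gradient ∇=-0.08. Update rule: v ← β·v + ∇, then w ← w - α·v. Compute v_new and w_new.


v_new = 0.99·-1.26 - 0.08 = -1.2474 - 0.08 = -1.3274
w_new = 1.5 - 0.05·-1.3274 = 1.5 + 0.06637 = 1.56637

v_new=-1.3274, w_new=1.56637


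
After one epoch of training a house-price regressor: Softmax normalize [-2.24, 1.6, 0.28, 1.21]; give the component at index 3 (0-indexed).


Exponentials: e^-2.24=0.1065, e^1.6=4.953, e^0.28=1.3231, e^1.21=3.3535
Sum = 9.7361
Softmax = [0.0109, 0.5087, 0.1359, 0.3444]
p[3] = 3.3535/9.7361 = 0.3444

0.3444


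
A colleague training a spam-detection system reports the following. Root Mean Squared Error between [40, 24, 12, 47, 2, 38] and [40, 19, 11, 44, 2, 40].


MSE = 39/6 = 6.5
RMSE = √(39/6) = 2.5495

2.5495


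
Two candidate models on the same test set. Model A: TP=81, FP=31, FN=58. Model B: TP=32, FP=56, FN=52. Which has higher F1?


Model A: P=81/112=0.7232, R=81/139=0.5827, F1=2PR/(P+R)=2TP/(2TP+FP+FN)=162/251=0.6454
Model B: P=32/88=0.3636, R=32/84=0.381, F1=2PR/(P+R)=2TP/(2TP+FP+FN)=64/172=0.3721
0.6454 > 0.3721 → Model A

Model A


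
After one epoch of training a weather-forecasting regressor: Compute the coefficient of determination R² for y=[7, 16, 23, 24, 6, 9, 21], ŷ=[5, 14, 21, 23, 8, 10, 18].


ȳ = 15.1429
SS_res = Σ(y-ŷ)² = 27
SS_tot = Σ(y-ȳ)² = 362.86
R² = 1 - SS_res/SS_tot = 1 - 0.0744 = 0.9256

0.9256


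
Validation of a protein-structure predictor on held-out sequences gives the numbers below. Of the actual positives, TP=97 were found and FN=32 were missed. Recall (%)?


Recall = TP/(TP+FN)
= 97/(97+32)
= 97/129 = 75.19%

75.19%


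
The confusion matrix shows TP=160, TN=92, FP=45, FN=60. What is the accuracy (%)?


Accuracy = (TP+TN)/(TP+TN+FP+FN)
= (160+92)/(357)
= 252/357 = 70.59%

70.59%


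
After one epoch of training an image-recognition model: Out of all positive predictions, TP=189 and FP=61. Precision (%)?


Precision = TP/(TP+FP)
= 189/(189+61)
= 189/250 = 75.6%

75.6%


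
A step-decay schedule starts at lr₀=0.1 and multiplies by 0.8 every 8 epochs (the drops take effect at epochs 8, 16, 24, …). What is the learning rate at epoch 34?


n_drops = ⌊34/8⌋ = 4
lr = 0.1·0.8^4 = 0.1·0.4096 = 0.04096

0.04096


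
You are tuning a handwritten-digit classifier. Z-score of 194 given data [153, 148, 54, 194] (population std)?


μ = 137.25, σ = 51.2707
z = (194 - 137.25)/51.2707 = 1.1069

1.1069


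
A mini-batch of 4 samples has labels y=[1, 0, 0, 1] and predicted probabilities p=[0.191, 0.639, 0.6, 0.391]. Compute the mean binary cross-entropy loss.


L[0] = -ln(0.191) = 1.6555
L[1] = -ln(1-0.639) = -ln(0.361) = 1.0189
L[2] = -ln(1-0.6) = -ln(0.4) = 0.9163
L[3] = -ln(0.391) = 0.939
mean = (1.6555 + 1.0189 + 0.9163 + 0.939)/4 = 1.1324

1.1324


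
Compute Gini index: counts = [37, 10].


Probabilities: [37/47, 10/47] ≈ [0.7872, 0.2128]
Σpᵢ² = (1369 + 100)/47² = 1469/2209
Gini = 1 - Σpᵢ² = 1 - 1469/2209 = 0.335

0.335


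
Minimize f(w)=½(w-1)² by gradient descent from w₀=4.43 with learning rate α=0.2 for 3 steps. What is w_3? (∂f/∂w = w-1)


step 1: grad = 4.43-1 = 3.43; w = 4.43 - 0.2·(3.43) = 3.744
step 2: grad = 3.744-1 = 2.744; w = 3.744 - 0.2·(2.744) = 3.1952
step 3: grad = 3.1952-1 = 2.1952; w = 3.1952 - 0.2·(2.1952) = 2.75616

2.75616


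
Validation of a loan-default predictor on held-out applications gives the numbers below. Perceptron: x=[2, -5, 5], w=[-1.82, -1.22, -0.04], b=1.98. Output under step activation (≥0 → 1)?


z = (2)·(-1.82) + (-5)·(-1.22) + (5)·(-0.04) + 1.98
  = 4.24
step(z) = 1 (z≥0)

1


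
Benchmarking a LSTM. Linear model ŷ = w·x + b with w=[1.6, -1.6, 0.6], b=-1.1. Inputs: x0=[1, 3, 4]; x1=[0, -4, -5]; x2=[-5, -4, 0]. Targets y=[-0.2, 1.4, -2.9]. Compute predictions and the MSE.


ŷ0 = (1.6)·(1) + (-1.6)·(3) + (0.6)·(4) - 1.1 = -1.9
ŷ1 = (1.6)·(0) + (-1.6)·(-4) + (0.6)·(-5) - 1.1 = 2.3
ŷ2 = (1.6)·(-5) + (-1.6)·(-4) + (0.6)·(0) - 1.1 = -2.7
errors² = [2.89, 0.81, 0.04]
MSE = 3.7400/3 = 1.2467

1.2467


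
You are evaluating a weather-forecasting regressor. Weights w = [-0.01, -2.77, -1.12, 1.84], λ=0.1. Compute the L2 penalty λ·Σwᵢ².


‖w‖₂² = (-0.01)² + (-2.77)² + (-1.12)² + (1.84)²
     = 0.0001 + 7.6729 + 1.2544 + 3.3856
     = 12.313
λ·‖w‖₂² = 0.1·12.313 = 1.2313

1.2313


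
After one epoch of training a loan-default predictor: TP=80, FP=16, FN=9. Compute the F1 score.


Precision = 80/96 = 0.8333
Recall = 80/89 = 0.8989
F1 = 2·P·R/(P+R) = 2·TP/(2·TP+FP+FN) = 160/(160+16+9) = 160/185 = 0.8649

0.8649


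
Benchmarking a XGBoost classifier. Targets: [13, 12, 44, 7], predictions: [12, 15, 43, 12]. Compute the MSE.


Squared errors: (13-12)²=1, (12-15)²=9, (44-43)²=1, (7-12)²=25
Sum = 36
MSE = 36/4 = 9

9


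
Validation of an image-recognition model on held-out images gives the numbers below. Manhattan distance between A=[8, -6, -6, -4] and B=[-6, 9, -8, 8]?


d = |8+ 6| + |-6-9| + |-6+ 8| + |-4-8|
  = 14 + 15 + 2 + 12
  = 43

43


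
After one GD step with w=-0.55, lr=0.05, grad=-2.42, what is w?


w_new = w - α·∇
= -0.55 - 0.05·-2.42
= -0.55 + 0.121
= -0.429

-0.429


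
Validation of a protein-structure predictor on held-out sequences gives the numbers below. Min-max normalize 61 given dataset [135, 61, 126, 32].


min=32, max=135
(61-32)/(135-32) = 29/103 = 0.2816

0.2816


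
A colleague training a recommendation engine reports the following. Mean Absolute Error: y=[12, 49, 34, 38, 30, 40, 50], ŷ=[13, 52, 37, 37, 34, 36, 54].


Absolute errors: |12-13|=1, |49-52|=3, |34-37|=3, |38-37|=1, |30-34|=4, |40-36|=4, |50-54|=4
Sum = 20
MAE = 20/7 = 20/7

20/7


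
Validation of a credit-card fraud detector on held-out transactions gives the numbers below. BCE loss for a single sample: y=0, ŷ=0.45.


BCE = -[y·ln(p) + (1-y)·ln(1-p)]
= -0 - 1·ln(1-0.45)
= -ln(0.55) = 0.5978

0.5978


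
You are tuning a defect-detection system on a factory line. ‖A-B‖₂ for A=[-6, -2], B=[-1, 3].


d = √((-6+ 1)² + (-2-3)²)
  = √(25 + 25)
  = √50 = 7.0711

7.0711


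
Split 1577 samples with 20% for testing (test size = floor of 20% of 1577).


Test = ⌊1577·20/100⌋ = 315
Train = 1577 - 315 = 1262

Train: 1262, Test: 315


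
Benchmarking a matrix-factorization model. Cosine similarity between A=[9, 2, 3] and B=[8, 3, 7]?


A·B = 9·8 + 2·3 + 3·7 = 99
‖A‖ = √94 = 9.6954, ‖B‖ = √122 = 11.0454
cos = 99/(√94·√122) = 99/√11468 = 0.9245

0.9245


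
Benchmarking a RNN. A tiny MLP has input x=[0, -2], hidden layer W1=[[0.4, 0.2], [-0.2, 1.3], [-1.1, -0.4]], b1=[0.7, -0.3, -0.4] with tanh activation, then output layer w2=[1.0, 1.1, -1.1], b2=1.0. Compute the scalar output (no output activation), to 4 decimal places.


z1[0] = (0.4)·(0) + (0.2)·(-2) + 0.7 = 0.3
z1[1] = (-0.2)·(0) + (1.3)·(-2) - 0.3 = -2.9
z1[2] = (-1.1)·(0) + (-0.4)·(-2) - 0.4 = 0.4
h = tanh(z1) = [0.2913, -0.994, 0.3799]
output = (1.0)·(0.2913) + (1.1)·(-0.994) + (-1.1)·(0.3799) + 1.0 = -0.22

-0.22


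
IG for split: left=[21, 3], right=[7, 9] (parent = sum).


Parent = [28, 12], H_parent = 0.8813
H_left = 0.5436 (n=24), H_right = 0.9887 (n=16)
H_children = (24/40)·0.5436 + (16/40)·0.9887 = 0.7216
IG = 0.8813 - 0.7216 = 0.1597

0.1597


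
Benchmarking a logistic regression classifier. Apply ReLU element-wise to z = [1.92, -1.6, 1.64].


ReLU(1.92) = max(0, 1.92) = 1.92
ReLU(-1.6) = max(0, -1.6) = 0.0
ReLU(1.64) = max(0, 1.64) = 1.64
result = [1.92, 0.0, 1.64]

[1.92, 0.0, 1.64]


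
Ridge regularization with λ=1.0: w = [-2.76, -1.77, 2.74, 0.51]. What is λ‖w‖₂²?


‖w‖₂² = (-2.76)² + (-1.77)² + (2.74)² + (0.51)²
     = 7.6176 + 3.1329 + 7.5076 + 0.2601
     = 18.5182
λ·‖w‖₂² = 1.0·18.5182 = 18.5182

18.5182


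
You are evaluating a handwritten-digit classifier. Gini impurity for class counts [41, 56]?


Probabilities: [41/97, 56/97] ≈ [0.4227, 0.5773]
Σpᵢ² = (1681 + 3136)/97² = 4817/9409
Gini = 1 - Σpᵢ² = 1 - 4817/9409 = 0.488

0.488


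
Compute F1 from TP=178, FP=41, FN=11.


Precision = 178/219 = 0.8128
Recall = 178/189 = 0.9418
F1 = 2·P·R/(P+R) = 2·TP/(2·TP+FP+FN) = 356/(356+41+11) = 356/408 = 0.8725

0.8725


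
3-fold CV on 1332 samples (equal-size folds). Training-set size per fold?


Fold size = 1332/3 = 444
Training per fold = 1332 - 444 = 888

888


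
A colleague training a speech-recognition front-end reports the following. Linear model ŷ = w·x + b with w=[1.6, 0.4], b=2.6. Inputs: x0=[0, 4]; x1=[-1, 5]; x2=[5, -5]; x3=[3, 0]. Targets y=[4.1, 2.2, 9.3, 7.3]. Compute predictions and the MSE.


ŷ0 = (1.6)·(0) + (0.4)·(4) + 2.6 = 4.2
ŷ1 = (1.6)·(-1) + (0.4)·(5) + 2.6 = 3.0
ŷ2 = (1.6)·(5) + (0.4)·(-5) + 2.6 = 8.6
ŷ3 = (1.6)·(3) + (0.4)·(0) + 2.6 = 7.4
errors² = [0.01, 0.64, 0.49, 0.01]
MSE = 1.1500/4 = 0.2875

0.2875


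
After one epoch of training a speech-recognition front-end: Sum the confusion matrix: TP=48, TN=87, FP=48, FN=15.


Total = TP + TN + FP + FN
= 48 + 87 + 48 + 15
= 198
(Predicted positive: 96, predicted negative: 102)

198


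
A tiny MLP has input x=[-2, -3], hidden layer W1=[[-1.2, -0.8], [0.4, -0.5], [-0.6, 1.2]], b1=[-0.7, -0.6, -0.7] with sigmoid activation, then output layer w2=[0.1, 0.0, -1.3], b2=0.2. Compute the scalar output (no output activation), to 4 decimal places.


z1[0] = (-1.2)·(-2) + (-0.8)·(-3) - 0.7 = 4.1
z1[1] = (0.4)·(-2) + (-0.5)·(-3) - 0.6 = 0.1
z1[2] = (-0.6)·(-2) + (1.2)·(-3) - 0.7 = -3.1
h = sigmoid(z1) = [0.9837, 0.525, 0.0431]
output = (0.1)·(0.9837) + (0.0)·(0.525) + (-1.3)·(0.0431) + 0.2 = 0.2423

0.2423


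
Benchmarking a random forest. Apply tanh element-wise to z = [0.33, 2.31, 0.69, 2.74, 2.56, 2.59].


tanh(0.33) = 0.3185
tanh(2.31) = 0.9805
tanh(0.69) = 0.598
tanh(2.74) = 0.9917
tanh(2.56) = 0.9881
tanh(2.59) = 0.9888
result = [0.3185, 0.9805, 0.598, 0.9917, 0.9881, 0.9888]

[0.3185, 0.9805, 0.598, 0.9917, 0.9881, 0.9888]


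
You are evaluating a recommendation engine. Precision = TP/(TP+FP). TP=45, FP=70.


Precision = TP/(TP+FP)
= 45/(45+70)
= 45/115 = 39.13%

39.13%


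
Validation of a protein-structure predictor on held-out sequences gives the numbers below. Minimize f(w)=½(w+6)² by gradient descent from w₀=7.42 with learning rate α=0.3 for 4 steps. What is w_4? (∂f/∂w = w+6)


step 1: grad = 7.42+6 = 13.42; w = 7.42 - 0.3·(13.42) = 3.394
step 2: grad = 3.394+6 = 9.394; w = 3.394 - 0.3·(9.394) = 0.5758
step 3: grad = 0.5758+6 = 6.5758; w = 0.5758 - 0.3·(6.5758) = -1.39694
step 4: grad = -1.39694+6 = 4.60306; w = -1.39694 - 0.3·(4.60306) = -2.777858

-2.777858


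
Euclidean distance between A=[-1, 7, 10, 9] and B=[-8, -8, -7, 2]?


d = √((-1+ 8)² + (7+ 8)² + (10+ 7)² + (9-2)²)
  = √(49 + 225 + 289 + 49)
  = √612 = 24.7386

24.7386


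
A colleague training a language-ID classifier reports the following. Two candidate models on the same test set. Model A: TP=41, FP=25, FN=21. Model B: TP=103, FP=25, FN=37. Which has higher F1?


Model A: P=41/66=0.6212, R=41/62=0.6613, F1=2PR/(P+R)=2TP/(2TP+FP+FN)=82/128=0.6406
Model B: P=103/128=0.8047, R=103/140=0.7357, F1=2PR/(P+R)=2TP/(2TP+FP+FN)=206/268=0.7687
0.6406 < 0.7687 → Model B

Model B


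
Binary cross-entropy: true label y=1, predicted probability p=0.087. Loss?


BCE = -[y·ln(p) + (1-y)·ln(1-p)]
= -1·ln(0.087) - 0
= -ln(0.087) = 2.4418

2.4418


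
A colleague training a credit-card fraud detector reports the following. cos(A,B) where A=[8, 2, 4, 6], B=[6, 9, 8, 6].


A·B = 8·6 + 2·9 + 4·8 + 6·6 = 134
‖A‖ = √120 = 10.9545, ‖B‖ = √217 = 14.7309
cos = 134/(√120·√217) = 134/√26040 = 0.8304

0.8304


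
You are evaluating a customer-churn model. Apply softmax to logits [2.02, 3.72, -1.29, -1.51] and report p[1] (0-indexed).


Exponentials: e^2.02=7.5383, e^3.72=41.2644, e^-1.29=0.2753, e^-1.51=0.2209
Sum = 49.2989
Softmax = [0.1529, 0.837, 0.0056, 0.0045]
p[1] = 41.2644/49.2989 = 0.837

0.837


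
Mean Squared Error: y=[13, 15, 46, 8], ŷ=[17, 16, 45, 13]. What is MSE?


Squared errors: (13-17)²=16, (15-16)²=1, (46-45)²=1, (8-13)²=25
Sum = 43
MSE = 43/4 = 43/4

43/4


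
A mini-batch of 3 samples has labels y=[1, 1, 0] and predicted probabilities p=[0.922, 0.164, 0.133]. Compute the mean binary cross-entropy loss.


L[0] = -ln(0.922) = 0.0812
L[1] = -ln(0.164) = 1.8079
L[2] = -ln(1-0.133) = -ln(0.867) = 0.1427
mean = (0.0812 + 1.8079 + 0.1427)/3 = 0.6773

0.6773


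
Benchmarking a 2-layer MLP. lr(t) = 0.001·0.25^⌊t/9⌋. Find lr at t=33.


n_drops = ⌊33/9⌋ = 3
lr = 0.001·0.25^3 = 0.001·0.015625 = 0.000015625

0.000015625


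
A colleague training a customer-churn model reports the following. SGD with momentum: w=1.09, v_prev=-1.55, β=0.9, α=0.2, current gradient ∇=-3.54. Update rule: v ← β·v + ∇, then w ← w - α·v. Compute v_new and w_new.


v_new = 0.9·-1.55 - 3.54 = -1.395 - 3.54 = -4.935
w_new = 1.09 - 0.2·-4.935 = 1.09 + 0.987 = 2.077

v_new=-4.935, w_new=2.077


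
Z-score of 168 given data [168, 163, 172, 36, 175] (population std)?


μ = 142.8, σ = 53.5515
z = (168 - 142.8)/53.5515 = 0.4706

0.4706


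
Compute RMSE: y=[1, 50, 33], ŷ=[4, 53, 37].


MSE = 34/3 = 11.3333
RMSE = √(34/3) = 3.3665

3.3665


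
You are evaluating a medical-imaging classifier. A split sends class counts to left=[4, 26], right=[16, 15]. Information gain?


Parent = [20, 41], H_parent = 0.9127
H_left = 0.5665 (n=30), H_right = 0.9992 (n=31)
H_children = (30/61)·0.5665 + (31/61)·0.9992 = 0.7864
IG = 0.9127 - 0.7864 = 0.1263

0.1263


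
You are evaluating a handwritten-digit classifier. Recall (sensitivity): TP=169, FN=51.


Recall = TP/(TP+FN)
= 169/(169+51)
= 169/220 = 76.82%

76.82%


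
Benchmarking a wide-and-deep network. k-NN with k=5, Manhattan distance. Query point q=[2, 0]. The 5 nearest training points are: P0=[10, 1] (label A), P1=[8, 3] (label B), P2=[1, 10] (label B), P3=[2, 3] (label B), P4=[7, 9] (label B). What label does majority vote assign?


d(q,P0) = 9  (label A)
d(q,P1) = 9  (label B)
d(q,P2) = 11  (label B)
d(q,P3) = 3  (label B)
d(q,P4) = 14  (label B)
Votes: A=1, B=4
Majority → B

B


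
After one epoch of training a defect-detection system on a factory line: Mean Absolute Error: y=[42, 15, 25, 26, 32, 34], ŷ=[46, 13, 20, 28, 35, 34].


Absolute errors: |42-46|=4, |15-13|=2, |25-20|=5, |26-28|=2, |32-35|=3, |34-34|=0
Sum = 16
MAE = 16/6 = 8/3

8/3


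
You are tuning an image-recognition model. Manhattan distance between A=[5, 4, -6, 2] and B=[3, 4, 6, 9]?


d = |5-3| + |4-4| + |-6-6| + |2-9|
  = 2 + 0 + 12 + 7
  = 21

21


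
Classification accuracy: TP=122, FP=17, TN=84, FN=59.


Accuracy = (TP+TN)/(TP+TN+FP+FN)
= (122+84)/(282)
= 206/282 = 73.05%

73.05%


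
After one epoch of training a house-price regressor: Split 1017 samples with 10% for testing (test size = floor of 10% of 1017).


Test = ⌊1017·10/100⌋ = 101
Train = 1017 - 101 = 916

Train: 916, Test: 101


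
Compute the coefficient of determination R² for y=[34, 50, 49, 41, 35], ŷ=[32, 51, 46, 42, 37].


ȳ = 41.8
SS_res = Σ(y-ŷ)² = 19
SS_tot = Σ(y-ȳ)² = 226.8
R² = 1 - SS_res/SS_tot = 1 - 0.0838 = 0.9162

0.9162


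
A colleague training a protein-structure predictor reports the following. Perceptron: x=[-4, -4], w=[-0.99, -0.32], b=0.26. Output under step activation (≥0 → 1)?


z = (-4)·(-0.99) + (-4)·(-0.32) + 0.26
  = 5.5
step(z) = 1 (z≥0)

1


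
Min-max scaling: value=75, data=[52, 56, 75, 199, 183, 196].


min=52, max=199
(75-52)/(199-52) = 23/147 = 0.1565

0.1565


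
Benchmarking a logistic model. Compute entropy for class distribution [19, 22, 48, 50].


Probabilities: [19/139, 22/139, 48/139, 50/139] ≈ [0.1367, 0.1583, 0.3453, 0.3597]
H = -((19/139)·log₂(19/139) + (22/139)·log₂(22/139) + (48/139)·log₂(48/139) + (50/139)·log₂(50/139))
  = 1.8737 bits

1.8737 bits


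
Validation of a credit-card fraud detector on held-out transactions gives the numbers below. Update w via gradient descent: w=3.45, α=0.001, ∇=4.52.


w_new = w - α·∇
= 3.45 - 0.001·4.52
= 3.45 - 0.00452
= 3.44548

3.44548


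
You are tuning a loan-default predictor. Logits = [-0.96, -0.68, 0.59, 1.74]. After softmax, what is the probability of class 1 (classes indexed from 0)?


Exponentials: e^-0.96=0.3829, e^-0.68=0.5066, e^0.59=1.804, e^1.74=5.6973
Sum = 8.3908
Softmax = [0.0456, 0.0604, 0.215, 0.679]
p[1] = 0.5066/8.3908 = 0.0604

0.0604


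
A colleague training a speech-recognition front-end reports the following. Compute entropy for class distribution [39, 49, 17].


Probabilities: [39/105, 49/105, 17/105] ≈ [0.3714, 0.4667, 0.1619]
H = -((39/105)·log₂(39/105) + (49/105)·log₂(49/105) + (17/105)·log₂(17/105))
  = 1.4691 bits

1.4691 bits


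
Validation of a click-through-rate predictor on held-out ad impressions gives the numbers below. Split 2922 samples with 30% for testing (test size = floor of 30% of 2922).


Test = ⌊2922·30/100⌋ = 876
Train = 2922 - 876 = 2046

Train: 2046, Test: 876


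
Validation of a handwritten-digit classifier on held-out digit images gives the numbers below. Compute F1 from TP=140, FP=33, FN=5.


Precision = 140/173 = 0.8092
Recall = 140/145 = 0.9655
F1 = 2·P·R/(P+R) = 2·TP/(2·TP+FP+FN) = 280/(280+33+5) = 280/318 = 0.8805

0.8805


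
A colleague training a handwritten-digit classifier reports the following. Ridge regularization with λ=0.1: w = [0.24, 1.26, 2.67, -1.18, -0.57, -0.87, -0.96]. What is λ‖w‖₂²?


‖w‖₂² = (0.24)² + (1.26)² + (2.67)² + (-1.18)² + (-0.57)² + (-0.87)² + (-0.96)²
     = 0.0576 + 1.5876 + 7.1289 + 1.3924 + 0.3249 + 0.7569 + 0.9216
     = 12.1699
λ·‖w‖₂² = 0.1·12.1699 = 1.21699

1.21699


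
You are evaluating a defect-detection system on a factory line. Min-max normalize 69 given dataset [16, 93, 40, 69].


min=16, max=93
(69-16)/(93-16) = 53/77 = 0.6883

0.6883


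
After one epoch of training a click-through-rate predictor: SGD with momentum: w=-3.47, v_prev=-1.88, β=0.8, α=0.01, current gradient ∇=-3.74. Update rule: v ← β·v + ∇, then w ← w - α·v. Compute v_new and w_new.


v_new = 0.8·-1.88 - 3.74 = -1.504 - 3.74 = -5.244
w_new = -3.47 - 0.01·-5.244 = -3.47 + 0.05244 = -3.41756

v_new=-5.244, w_new=-3.41756


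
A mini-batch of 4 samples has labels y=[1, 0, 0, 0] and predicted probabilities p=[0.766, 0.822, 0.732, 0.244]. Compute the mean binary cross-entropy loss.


L[0] = -ln(0.766) = 0.2666
L[1] = -ln(1-0.822) = -ln(0.178) = 1.726
L[2] = -ln(1-0.732) = -ln(0.268) = 1.3168
L[3] = -ln(1-0.244) = -ln(0.756) = 0.2797
mean = (0.2666 + 1.726 + 1.3168 + 0.2797)/4 = 0.8973

0.8973


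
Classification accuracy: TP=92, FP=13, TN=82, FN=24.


Accuracy = (TP+TN)/(TP+TN+FP+FN)
= (92+82)/(211)
= 174/211 = 82.46%

82.46%


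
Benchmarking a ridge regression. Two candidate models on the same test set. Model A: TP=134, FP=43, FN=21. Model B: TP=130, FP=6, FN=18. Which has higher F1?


Model A: P=134/177=0.7571, R=134/155=0.8645, F1=2PR/(P+R)=2TP/(2TP+FP+FN)=268/332=0.8072
Model B: P=130/136=0.9559, R=130/148=0.8784, F1=2PR/(P+R)=2TP/(2TP+FP+FN)=260/284=0.9155
0.8072 < 0.9155 → Model B

Model B


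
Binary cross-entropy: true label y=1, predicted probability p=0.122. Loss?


BCE = -[y·ln(p) + (1-y)·ln(1-p)]
= -1·ln(0.122) - 0
= -ln(0.122) = 2.1037

2.1037


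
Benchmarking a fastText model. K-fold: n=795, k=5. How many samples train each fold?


Fold size = 795/5 = 159
Training per fold = 795 - 159 = 636

636


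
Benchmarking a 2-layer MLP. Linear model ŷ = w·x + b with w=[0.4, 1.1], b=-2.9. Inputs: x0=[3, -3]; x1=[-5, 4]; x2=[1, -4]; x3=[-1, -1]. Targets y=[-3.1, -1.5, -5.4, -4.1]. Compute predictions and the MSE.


ŷ0 = (0.4)·(3) + (1.1)·(-3) - 2.9 = -5.0
ŷ1 = (0.4)·(-5) + (1.1)·(4) - 2.9 = -0.5
ŷ2 = (0.4)·(1) + (1.1)·(-4) - 2.9 = -6.9
ŷ3 = (0.4)·(-1) + (1.1)·(-1) - 2.9 = -4.4
errors² = [3.61, 1.0, 2.25, 0.09]
MSE = 6.9500/4 = 1.7375

1.7375


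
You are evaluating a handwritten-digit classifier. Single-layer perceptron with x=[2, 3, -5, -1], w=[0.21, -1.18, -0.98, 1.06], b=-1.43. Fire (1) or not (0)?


z = (2)·(0.21) + (3)·(-1.18) + (-5)·(-0.98) + (-1)·(1.06) - 1.43
  = -0.71
step(z) = 0 (z<0)

0


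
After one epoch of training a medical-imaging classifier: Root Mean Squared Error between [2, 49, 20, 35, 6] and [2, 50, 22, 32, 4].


MSE = 18/5 = 3.6
RMSE = √(18/5) = 1.8974

1.8974


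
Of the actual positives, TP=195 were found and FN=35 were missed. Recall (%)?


Recall = TP/(TP+FN)
= 195/(195+35)
= 195/230 = 84.78%

84.78%


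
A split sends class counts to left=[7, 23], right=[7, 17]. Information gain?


Parent = [14, 40], H_parent = 0.8256
H_left = 0.7838 (n=30), H_right = 0.8709 (n=24)
H_children = (30/54)·0.7838 + (24/54)·0.8709 = 0.8225
IG = 0.8256 - 0.8225 = 0.0031

0.0031


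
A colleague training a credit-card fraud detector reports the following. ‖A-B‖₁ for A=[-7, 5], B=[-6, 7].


d = |-7+ 6| + |5-7|
  = 1 + 2
  = 3

3


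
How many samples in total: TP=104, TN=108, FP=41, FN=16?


Total = TP + TN + FP + FN
= 104 + 108 + 41 + 16
= 269
(Predicted positive: 145, predicted negative: 124)

269


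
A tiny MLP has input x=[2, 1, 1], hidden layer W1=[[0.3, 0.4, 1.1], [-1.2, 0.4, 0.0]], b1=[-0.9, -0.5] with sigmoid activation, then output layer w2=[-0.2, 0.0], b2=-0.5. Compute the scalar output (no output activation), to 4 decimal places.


z1[0] = (0.3)·(2) + (0.4)·(1) + (1.1)·(1) - 0.9 = 1.2
z1[1] = (-1.2)·(2) + (0.4)·(1) + (0.0)·(1) - 0.5 = -2.5
h = sigmoid(z1) = [0.7685, 0.0759]
output = (-0.2)·(0.7685) + (0.0)·(0.0759) - 0.5 = -0.6537

-0.6537


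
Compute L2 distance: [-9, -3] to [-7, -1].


d = √((-9+ 7)² + (-3+ 1)²)
  = √(4 + 4)
  = √8 = 2.8284

2.8284


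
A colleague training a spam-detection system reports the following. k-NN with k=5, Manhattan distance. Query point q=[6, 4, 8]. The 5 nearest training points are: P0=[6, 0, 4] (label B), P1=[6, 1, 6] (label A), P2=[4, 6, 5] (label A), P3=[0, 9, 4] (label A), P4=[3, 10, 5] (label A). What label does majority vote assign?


d(q,P0) = 8  (label B)
d(q,P1) = 5  (label A)
d(q,P2) = 7  (label A)
d(q,P3) = 15  (label A)
d(q,P4) = 12  (label A)
Votes: A=4, B=1
Majority → A

A


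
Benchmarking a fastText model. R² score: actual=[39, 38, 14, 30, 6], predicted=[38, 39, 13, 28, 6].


ȳ = 25.4
SS_res = Σ(y-ŷ)² = 7
SS_tot = Σ(y-ȳ)² = 871.2
R² = 1 - SS_res/SS_tot = 1 - 0.008 = 0.992

0.992


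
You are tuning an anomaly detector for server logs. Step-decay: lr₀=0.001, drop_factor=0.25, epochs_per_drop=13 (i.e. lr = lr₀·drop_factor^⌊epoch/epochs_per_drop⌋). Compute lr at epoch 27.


n_drops = ⌊27/13⌋ = 2
lr = 0.001·0.25^2 = 0.001·0.0625 = 0.0000625

0.0000625


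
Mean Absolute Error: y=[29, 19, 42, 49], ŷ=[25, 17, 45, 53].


Absolute errors: |29-25|=4, |19-17|=2, |42-45|=3, |49-53|=4
Sum = 13
MAE = 13/4 = 13/4

13/4


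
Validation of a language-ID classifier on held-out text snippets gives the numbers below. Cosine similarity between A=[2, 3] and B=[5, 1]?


A·B = 2·5 + 3·1 = 13
‖A‖ = √13 = 3.6056, ‖B‖ = √26 = 5.099
cos = 13/(√13·√26) = 13/√338 = 0.7071

0.7071


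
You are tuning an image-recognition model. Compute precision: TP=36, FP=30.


Precision = TP/(TP+FP)
= 36/(36+30)
= 36/66 = 54.55%

54.55%


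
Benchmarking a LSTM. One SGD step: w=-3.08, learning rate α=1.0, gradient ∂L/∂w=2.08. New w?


w_new = w - α·∇
= -3.08 - 1.0·2.08
= -3.08 - 2.08
= -5.16

-5.16


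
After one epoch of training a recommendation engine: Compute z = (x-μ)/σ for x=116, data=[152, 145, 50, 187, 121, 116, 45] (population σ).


μ = 116.5714, σ = 48.694
z = (116 - 116.5714)/48.694 = -0.0117

-0.0117


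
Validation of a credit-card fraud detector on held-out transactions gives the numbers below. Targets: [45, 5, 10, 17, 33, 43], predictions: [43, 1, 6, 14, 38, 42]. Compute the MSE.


Squared errors: (45-43)²=4, (5-1)²=16, (10-6)²=16, (17-14)²=9, (33-38)²=25, (43-42)²=1
Sum = 71
MSE = 71/6 = 71/6

71/6


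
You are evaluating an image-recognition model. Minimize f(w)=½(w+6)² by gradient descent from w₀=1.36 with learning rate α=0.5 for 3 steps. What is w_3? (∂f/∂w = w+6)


step 1: grad = 1.36+6 = 7.36; w = 1.36 - 0.5·(7.36) = -2.32
step 2: grad = -2.32+6 = 3.68; w = -2.32 - 0.5·(3.68) = -4.16
step 3: grad = -4.16+6 = 1.84; w = -4.16 - 0.5·(1.84) = -5.08

-5.08


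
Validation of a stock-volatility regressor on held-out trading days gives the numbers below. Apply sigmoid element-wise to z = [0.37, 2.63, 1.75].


σ(0.37) = 1/(1+e^-0.37) = 0.5915
σ(2.63) = 1/(1+e^-2.63) = 0.9328
σ(1.75) = 1/(1+e^-1.75) = 0.852
result = [0.5915, 0.9328, 0.852]

[0.5915, 0.9328, 0.852]


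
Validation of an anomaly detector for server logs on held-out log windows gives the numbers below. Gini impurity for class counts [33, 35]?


Probabilities: [33/68, 35/68] ≈ [0.4853, 0.5147]
Σpᵢ² = (1089 + 1225)/68² = 2314/4624
Gini = 1 - Σpᵢ² = 1 - 2314/4624 = 0.4996

0.4996


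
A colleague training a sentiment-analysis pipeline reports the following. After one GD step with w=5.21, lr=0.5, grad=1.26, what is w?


w_new = w - α·∇
= 5.21 - 0.5·1.26
= 5.21 - 0.63
= 4.58

4.58


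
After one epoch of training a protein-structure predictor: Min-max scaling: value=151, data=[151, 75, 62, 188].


min=62, max=188
(151-62)/(188-62) = 89/126 = 0.7063

0.7063


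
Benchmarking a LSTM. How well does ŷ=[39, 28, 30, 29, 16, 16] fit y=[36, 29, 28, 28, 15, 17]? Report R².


ȳ = 25.5
SS_res = Σ(y-ŷ)² = 17
SS_tot = Σ(y-ȳ)² = 317.5
R² = 1 - SS_res/SS_tot = 1 - 0.0535 = 0.9465

0.9465


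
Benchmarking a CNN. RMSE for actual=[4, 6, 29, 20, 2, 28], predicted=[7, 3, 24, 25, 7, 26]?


MSE = 97/6 = 16.1667
RMSE = √(97/6) = 4.0208

4.0208


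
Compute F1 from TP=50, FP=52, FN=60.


Precision = 50/102 = 0.4902
Recall = 50/110 = 0.4545
F1 = 2·P·R/(P+R) = 2·TP/(2·TP+FP+FN) = 100/(100+52+60) = 100/212 = 0.4717

0.4717


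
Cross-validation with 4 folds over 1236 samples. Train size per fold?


Fold size = 1236/4 = 309
Training per fold = 1236 - 309 = 927

927


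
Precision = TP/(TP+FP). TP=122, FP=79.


Precision = TP/(TP+FP)
= 122/(122+79)
= 122/201 = 60.7%

60.7%


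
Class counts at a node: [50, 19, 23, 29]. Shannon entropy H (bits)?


Probabilities: [50/121, 19/121, 23/121, 29/121] ≈ [0.4132, 0.157, 0.1901, 0.2397]
H = -((50/121)·log₂(50/121) + (19/121)·log₂(19/121) + (23/121)·log₂(23/121) + (29/121)·log₂(29/121))
  = 1.8955 bits

1.8955 bits


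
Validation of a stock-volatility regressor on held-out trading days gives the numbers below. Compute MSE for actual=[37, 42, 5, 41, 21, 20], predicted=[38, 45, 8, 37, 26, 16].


Squared errors: (37-38)²=1, (42-45)²=9, (5-8)²=9, (41-37)²=16, (21-26)²=25, (20-16)²=16
Sum = 76
MSE = 76/6 = 38/3

38/3


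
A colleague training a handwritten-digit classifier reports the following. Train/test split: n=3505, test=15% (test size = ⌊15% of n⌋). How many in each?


Test = ⌊3505·15/100⌋ = 525
Train = 3505 - 525 = 2980

Train: 2980, Test: 525


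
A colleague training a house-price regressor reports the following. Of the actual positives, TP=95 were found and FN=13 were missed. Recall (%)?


Recall = TP/(TP+FN)
= 95/(95+13)
= 95/108 = 87.96%

87.96%


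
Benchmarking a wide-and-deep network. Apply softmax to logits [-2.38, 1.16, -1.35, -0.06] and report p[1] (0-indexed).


Exponentials: e^-2.38=0.0926, e^1.16=3.1899, e^-1.35=0.2592, e^-0.06=0.9418
Sum = 4.4835
Softmax = [0.0206, 0.7115, 0.0578, 0.2101]
p[1] = 3.1899/4.4835 = 0.7115

0.7115


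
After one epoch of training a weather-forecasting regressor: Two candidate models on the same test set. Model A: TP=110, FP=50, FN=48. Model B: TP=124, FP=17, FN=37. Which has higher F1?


Model A: P=110/160=0.6875, R=110/158=0.6962, F1=2PR/(P+R)=2TP/(2TP+FP+FN)=220/318=0.6918
Model B: P=124/141=0.8794, R=124/161=0.7702, F1=2PR/(P+R)=2TP/(2TP+FP+FN)=248/302=0.8212
0.6918 < 0.8212 → Model B

Model B


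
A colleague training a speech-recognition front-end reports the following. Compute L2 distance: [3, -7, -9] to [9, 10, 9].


d = √((3-9)² + (-7-10)² + (-9-9)²)
  = √(36 + 289 + 324)
  = √649 = 25.4755

25.4755


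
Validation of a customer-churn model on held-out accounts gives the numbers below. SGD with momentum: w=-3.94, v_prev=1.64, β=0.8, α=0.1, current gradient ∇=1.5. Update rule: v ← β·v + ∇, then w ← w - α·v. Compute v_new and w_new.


v_new = 0.8·1.64 + 1.5 = 1.312 + 1.5 = 2.812
w_new = -3.94 - 0.1·2.812 = -3.94 - 0.2812 = -4.2212

v_new=2.812, w_new=-4.2212


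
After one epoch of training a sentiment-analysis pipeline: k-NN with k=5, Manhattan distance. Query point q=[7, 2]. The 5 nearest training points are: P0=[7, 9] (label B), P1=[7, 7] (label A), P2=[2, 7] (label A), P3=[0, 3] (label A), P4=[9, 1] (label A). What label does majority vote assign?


d(q,P0) = 7  (label B)
d(q,P1) = 5  (label A)
d(q,P2) = 10  (label A)
d(q,P3) = 8  (label A)
d(q,P4) = 3  (label A)
Votes: A=4, B=1
Majority → A

A


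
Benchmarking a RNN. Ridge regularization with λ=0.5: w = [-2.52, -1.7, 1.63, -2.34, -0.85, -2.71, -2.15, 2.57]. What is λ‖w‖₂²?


‖w‖₂² = (-2.52)² + (-1.7)² + (1.63)² + (-2.34)² + (-0.85)² + (-2.71)² + (-2.15)² + (2.57)²
     = 6.3504 + 2.89 + 2.6569 + 5.4756 + 0.7225 + 7.3441 + 4.6225 + 6.6049
     = 36.6669
λ·‖w‖₂² = 0.5·36.6669 = 18.33345

18.33345


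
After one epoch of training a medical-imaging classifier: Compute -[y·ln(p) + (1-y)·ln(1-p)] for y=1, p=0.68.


BCE = -[y·ln(p) + (1-y)·ln(1-p)]
= -1·ln(0.68) - 0
= -ln(0.68) = 0.3857

0.3857


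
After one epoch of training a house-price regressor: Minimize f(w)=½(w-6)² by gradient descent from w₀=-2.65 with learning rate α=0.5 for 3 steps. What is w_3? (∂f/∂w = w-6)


step 1: grad = -2.65-6 = -8.65; w = -2.65 - 0.5·(-8.65) = 1.675
step 2: grad = 1.675-6 = -4.325; w = 1.675 - 0.5·(-4.325) = 3.8375
step 3: grad = 3.8375-6 = -2.1625; w = 3.8375 - 0.5·(-2.1625) = 4.91875

4.91875


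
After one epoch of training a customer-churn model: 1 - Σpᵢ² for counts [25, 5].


Probabilities: [25/30, 5/30] ≈ [0.8333, 0.1667]
Σpᵢ² = (625 + 25)/30² = 650/900
Gini = 1 - Σpᵢ² = 1 - 650/900 = 0.2778

0.2778


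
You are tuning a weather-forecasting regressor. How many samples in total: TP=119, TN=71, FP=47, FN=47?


Total = TP + TN + FP + FN
= 119 + 71 + 47 + 47
= 284
(Predicted positive: 166, predicted negative: 118)

284


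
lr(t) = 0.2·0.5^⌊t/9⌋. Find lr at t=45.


n_drops = ⌊45/9⌋ = 5
lr = 0.2·0.5^5 = 0.2·0.03125 = 0.00625

0.00625


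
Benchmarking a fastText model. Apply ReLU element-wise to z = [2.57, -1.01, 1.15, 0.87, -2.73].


ReLU(2.57) = max(0, 2.57) = 2.57
ReLU(-1.01) = max(0, -1.01) = 0.0
ReLU(1.15) = max(0, 1.15) = 1.15
ReLU(0.87) = max(0, 0.87) = 0.87
ReLU(-2.73) = max(0, -2.73) = 0.0
result = [2.57, 0.0, 1.15, 0.87, 0.0]

[2.57, 0.0, 1.15, 0.87, 0.0]


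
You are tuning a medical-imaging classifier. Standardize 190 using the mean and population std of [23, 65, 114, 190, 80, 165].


μ = 106.1667, σ = 57.5135
z = (190 - 106.1667)/57.5135 = 1.4576

1.4576


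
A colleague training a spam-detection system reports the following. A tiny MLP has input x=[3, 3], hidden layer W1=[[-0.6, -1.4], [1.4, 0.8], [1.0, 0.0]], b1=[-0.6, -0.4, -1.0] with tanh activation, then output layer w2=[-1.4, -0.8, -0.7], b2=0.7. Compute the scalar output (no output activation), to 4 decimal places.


z1[0] = (-0.6)·(3) + (-1.4)·(3) - 0.6 = -6.6
z1[1] = (1.4)·(3) + (0.8)·(3) - 0.4 = 6.2
z1[2] = (1.0)·(3) + (0.0)·(3) - 1.0 = 2.0
h = tanh(z1) = [-1.0, 1.0, 0.964]
output = (-1.4)·(-1.0) + (-0.8)·(1.0) + (-0.7)·(0.964) + 0.7 = 0.6252

0.6252


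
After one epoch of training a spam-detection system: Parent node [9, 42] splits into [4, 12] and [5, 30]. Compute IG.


Parent = [9, 42], H_parent = 0.6723
H_left = 0.8113 (n=16), H_right = 0.5917 (n=35)
H_children = (16/51)·0.8113 + (35/51)·0.5917 = 0.6606
IG = 0.6723 - 0.6606 = 0.0117

0.0117


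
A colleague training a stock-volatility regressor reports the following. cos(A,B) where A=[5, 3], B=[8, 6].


A·B = 5·8 + 3·6 = 58
‖A‖ = √34 = 5.831, ‖B‖ = √100 = 10
cos = 58/(√34·√100) = 58/√3400 = 0.9947

0.9947


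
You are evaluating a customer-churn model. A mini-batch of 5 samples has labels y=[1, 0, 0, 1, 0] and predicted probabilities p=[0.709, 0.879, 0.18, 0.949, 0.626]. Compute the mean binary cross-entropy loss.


L[0] = -ln(0.709) = 0.3439
L[1] = -ln(1-0.879) = -ln(0.121) = 2.112
L[2] = -ln(1-0.18) = -ln(0.82) = 0.1985
L[3] = -ln(0.949) = 0.0523
L[4] = -ln(1-0.626) = -ln(0.374) = 0.9835
mean = (0.3439 + 2.112 + 0.1985 + 0.0523 + 0.9835)/5 = 0.738

0.738


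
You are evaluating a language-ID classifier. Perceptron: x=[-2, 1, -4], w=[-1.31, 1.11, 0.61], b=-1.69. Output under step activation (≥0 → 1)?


z = (-2)·(-1.31) + (1)·(1.11) + (-4)·(0.61) - 1.69
  = -0.4
step(z) = 0 (z<0)

0


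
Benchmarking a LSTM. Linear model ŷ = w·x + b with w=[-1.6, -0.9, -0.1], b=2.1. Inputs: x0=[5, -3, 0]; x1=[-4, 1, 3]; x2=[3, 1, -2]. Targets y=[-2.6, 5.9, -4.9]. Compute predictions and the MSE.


ŷ0 = (-1.6)·(5) + (-0.9)·(-3) + (-0.1)·(0) + 2.1 = -3.2
ŷ1 = (-1.6)·(-4) + (-0.9)·(1) + (-0.1)·(3) + 2.1 = 7.3
ŷ2 = (-1.6)·(3) + (-0.9)·(1) + (-0.1)·(-2) + 2.1 = -3.4
errors² = [0.36, 1.96, 2.25]
MSE = 4.5700/3 = 1.5233

1.5233


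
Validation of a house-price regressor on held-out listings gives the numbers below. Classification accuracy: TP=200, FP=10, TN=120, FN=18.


Accuracy = (TP+TN)/(TP+TN+FP+FN)
= (200+120)/(348)
= 320/348 = 91.95%

91.95%


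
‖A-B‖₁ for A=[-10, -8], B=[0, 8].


d = |-10-0| + |-8-8|
  = 10 + 16
  = 26

26


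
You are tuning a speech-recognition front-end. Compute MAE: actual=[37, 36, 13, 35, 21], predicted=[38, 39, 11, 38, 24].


Absolute errors: |37-38|=1, |36-39|=3, |13-11|=2, |35-38|=3, |21-24|=3
Sum = 12
MAE = 12/5 = 12/5

12/5


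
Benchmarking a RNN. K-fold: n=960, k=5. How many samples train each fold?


Fold size = 960/5 = 192
Training per fold = 960 - 192 = 768

768


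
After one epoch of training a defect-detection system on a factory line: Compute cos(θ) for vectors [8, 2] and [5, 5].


A·B = 8·5 + 2·5 = 50
‖A‖ = √68 = 8.2462, ‖B‖ = √50 = 7.0711
cos = 50/(√68·√50) = 50/√3400 = 0.8575

0.8575


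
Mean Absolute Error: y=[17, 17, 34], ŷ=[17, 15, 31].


Absolute errors: |17-17|=0, |17-15|=2, |34-31|=3
Sum = 5
MAE = 5/3 = 5/3

5/3


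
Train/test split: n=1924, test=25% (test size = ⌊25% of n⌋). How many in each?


Test = ⌊1924·25/100⌋ = 481
Train = 1924 - 481 = 1443

Train: 1443, Test: 481


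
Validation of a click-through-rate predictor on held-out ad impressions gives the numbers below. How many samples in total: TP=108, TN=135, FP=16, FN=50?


Total = TP + TN + FP + FN
= 108 + 135 + 16 + 50
= 309
(Predicted positive: 124, predicted negative: 185)

309


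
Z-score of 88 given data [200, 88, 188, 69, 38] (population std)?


μ = 116.6, σ = 65.292
z = (88 - 116.6)/65.292 = -0.438

-0.438


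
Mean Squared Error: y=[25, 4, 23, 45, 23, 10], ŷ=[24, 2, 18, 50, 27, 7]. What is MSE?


Squared errors: (25-24)²=1, (4-2)²=4, (23-18)²=25, (45-50)²=25, (23-27)²=16, (10-7)²=9
Sum = 80
MSE = 80/6 = 40/3

40/3
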